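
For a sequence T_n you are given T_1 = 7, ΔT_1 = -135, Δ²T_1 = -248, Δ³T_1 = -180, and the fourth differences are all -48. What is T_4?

-1322

Build the table forward from the leading diagonal:
Δ⁴: -48  -48  -48  -48
Δ³: -180  -228  -276  -324
Δ²: -248  -428  -656  -932
Δ: -135  -383  -811  -1467
T: 7  -128  -511  -1322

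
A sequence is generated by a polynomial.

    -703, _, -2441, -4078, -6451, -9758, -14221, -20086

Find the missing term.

Using the last 6 terms:
First differences: -1637, -2373, -3307, -4463, -5865
Second differences: -736, -934, -1156, -1402
Third differences: -198, -222, -246
Fourth differences: -24, -24
Constant fourth difference = -24.
Extend backward: -198 + 24 = -174;  -736 + 174 = -562;  -1637 + 562 = -1075;  -2441 + 1075 = -1366

-1366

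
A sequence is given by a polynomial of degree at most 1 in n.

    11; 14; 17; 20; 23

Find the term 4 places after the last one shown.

35

D1: 3 , 3 , 3 , 3
Constant first difference = 3, so extend:
23 + 3 = 26
26 + 3 = 29
29 + 3 = 32
32 + 3 = 35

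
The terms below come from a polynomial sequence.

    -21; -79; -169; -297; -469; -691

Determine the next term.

-969

First differences: -58 , -90 , -128 , -172 , -222
Second differences: -32 , -38 , -44 , -50
Third differences: -6 , -6 , -6
The third differences are constant (-6).
-50 − 6 = -56;  -222 − 56 = -278;  -691 − 278 = -969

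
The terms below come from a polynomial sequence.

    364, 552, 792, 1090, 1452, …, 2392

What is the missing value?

Using the first 5 terms:
Δ: 188  240  298  362
Δ²: 52  58  64
Δ³: 6  6
Constant third difference = 6.
Extend forward: 64 + 6 = 70;  362 + 70 = 432;  1452 + 432 = 1884

1884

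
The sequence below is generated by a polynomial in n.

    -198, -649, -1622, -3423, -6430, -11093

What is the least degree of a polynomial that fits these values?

4

D1: -451, -973, -1801, -3007, -4663
D2: -522, -828, -1206, -1656
D3: -306, -378, -450
D4: -72, -72
The fourth differences are constant, so the polynomial has degree 4.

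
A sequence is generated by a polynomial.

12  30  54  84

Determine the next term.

D1: 18  24  30
D2: 6  6
Second differences constant at 6.
30 + 6 = 36;  84 + 36 = 120

120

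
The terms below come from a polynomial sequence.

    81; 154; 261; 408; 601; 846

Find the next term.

73, 107, 147, 193, 245
34, 40, 46, 52
6, 6, 6
Third differences constant at 6.
52 + 6 = 58;  245 + 58 = 303;  846 + 303 = 1149

1149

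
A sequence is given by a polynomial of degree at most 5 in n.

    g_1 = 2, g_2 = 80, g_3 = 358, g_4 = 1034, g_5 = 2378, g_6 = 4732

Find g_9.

22354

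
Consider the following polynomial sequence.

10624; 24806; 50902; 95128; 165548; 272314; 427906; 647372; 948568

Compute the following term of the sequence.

1352398

D1: 14182  26096  44226  70420  106766  155592  219466  301196
D2: 11914  18130  26194  36346  48826  63874  81730
D3: 6216  8064  10152  12480  15048  17856
D4: 1848  2088  2328  2568  2808
D5: 240  240  240  240
Constant fifth difference = 240, so extend:
2808 + 240 = 3048;  17856 + 3048 = 20904;  81730 + 20904 = 102634;  301196 + 102634 = 403830;  948568 + 403830 = 1352398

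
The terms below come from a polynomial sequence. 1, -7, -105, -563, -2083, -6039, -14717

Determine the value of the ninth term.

-61383

D1: -8, -98, -458, -1520, -3956, -8678
D2: -90, -360, -1062, -2436, -4722
D3: -270, -702, -1374, -2286
D4: -432, -672, -912
D5: -240, -240
Constant fifth difference = -240, so extend:
-912 − 240 = -1152;  -2286 − 1152 = -3438;  -4722 − 3438 = -8160;  -8678 − 8160 = -16838;  -14717 − 16838 = -31555
-1152 − 240 = -1392;  -3438 − 1392 = -4830;  -8160 − 4830 = -12990;  -16838 − 12990 = -29828;  -31555 − 29828 = -61383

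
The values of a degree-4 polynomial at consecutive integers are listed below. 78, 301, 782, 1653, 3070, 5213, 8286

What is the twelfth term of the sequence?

46421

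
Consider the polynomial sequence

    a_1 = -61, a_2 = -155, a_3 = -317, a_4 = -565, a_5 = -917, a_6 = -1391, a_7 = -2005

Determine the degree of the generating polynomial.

3

Δ: -94, -162, -248, -352, -474, -614
Δ²: -68, -86, -104, -122, -140
Δ³: -18, -18, -18, -18
The third differences are constant, so the polynomial has degree 3.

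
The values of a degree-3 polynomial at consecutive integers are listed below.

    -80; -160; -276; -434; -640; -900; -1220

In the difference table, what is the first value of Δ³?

-6

D1: -80, -116, -158, -206, -260, -320
D2: -36, -42, -48, -54, -60
D3: -6, -6, -6, -6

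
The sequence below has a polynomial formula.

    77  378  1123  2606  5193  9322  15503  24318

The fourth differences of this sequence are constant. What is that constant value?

72

D1: 301, 745, 1483, 2587, 4129, 6181, 8815
D2: 444, 738, 1104, 1542, 2052, 2634
D3: 294, 366, 438, 510, 582
D4: 72, 72, 72, 72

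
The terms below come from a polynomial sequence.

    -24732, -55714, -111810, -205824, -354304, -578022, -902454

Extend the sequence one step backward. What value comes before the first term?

-30982, -56096, -94014, -148480, -223718, -324432
-25114, -37918, -54466, -75238, -100714
-12804, -16548, -20772, -25476
-3744, -4224, -4704
-480, -480
The fifth differences are constant at -480.
Work back: -3744 + 480 = -3264;  -12804 + 3264 = -9540;  -25114 + 9540 = -15574;  -30982 + 15574 = -15408;  -24732 + 15408 = -9324

-9324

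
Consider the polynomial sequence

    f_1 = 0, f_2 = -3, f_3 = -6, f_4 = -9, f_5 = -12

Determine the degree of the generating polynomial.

D1: -3, -3, -3, -3
The first differences are constant, so the polynomial has degree 1.

1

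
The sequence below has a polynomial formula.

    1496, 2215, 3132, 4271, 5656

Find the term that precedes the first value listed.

D1: 719  917  1139  1385
D2: 198  222  246
D3: 24  24
The third differences are constant at 24.
Work back: 198 − 24 = 174;  719 − 174 = 545;  1496 − 545 = 951

951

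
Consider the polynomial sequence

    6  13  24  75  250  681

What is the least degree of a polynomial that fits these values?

D1: 7, 11, 51, 175, 431
D2: 4, 40, 124, 256
D3: 36, 84, 132
D4: 48, 48
The fourth differences are constant, so the polynomial has degree 4.

4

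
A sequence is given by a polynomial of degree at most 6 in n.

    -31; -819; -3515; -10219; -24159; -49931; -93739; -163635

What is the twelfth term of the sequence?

D1: -788, -2696, -6704, -13940, -25772, -43808, -69896
D2: -1908, -4008, -7236, -11832, -18036, -26088
D3: -2100, -3228, -4596, -6204, -8052
D4: -1128, -1368, -1608, -1848
D5: -240, -240, -240
The fifth differences are constant (-240).
-1848 − 240 = -2088;  -8052 − 2088 = -10140;  -26088 − 10140 = -36228;  -69896 − 36228 = -106124;  -163635 − 106124 = -269759
-2088 − 240 = -2328;  -10140 − 2328 = -12468;  -36228 − 12468 = -48696;  -106124 − 48696 = -154820;  -269759 − 154820 = -424579
-2328 − 240 = -2568;  -12468 − 2568 = -15036;  -48696 − 15036 = -63732;  -154820 − 63732 = -218552;  -424579 − 218552 = -643131
-2568 − 240 = -2808;  -15036 − 2808 = -17844;  -63732 − 17844 = -81576;  -218552 − 81576 = -300128;  -643131 − 300128 = -943259

-943259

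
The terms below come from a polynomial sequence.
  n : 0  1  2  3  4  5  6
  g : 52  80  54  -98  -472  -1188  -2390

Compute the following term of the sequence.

-4246

D1: 28, -26, -152, -374, -716, -1202
D2: -54, -126, -222, -342, -486
D3: -72, -96, -120, -144
D4: -24, -24, -24
The fourth differences are constant (-24).
-144 − 24 = -168;  -486 − 168 = -654;  -1202 − 654 = -1856;  -2390 − 1856 = -4246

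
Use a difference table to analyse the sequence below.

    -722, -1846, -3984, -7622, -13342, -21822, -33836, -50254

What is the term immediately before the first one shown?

-222

Δ: -1124, -2138, -3638, -5720, -8480, -12014, -16418
Δ²: -1014, -1500, -2082, -2760, -3534, -4404
Δ³: -486, -582, -678, -774, -870
Δ⁴: -96, -96, -96, -96
The fourth differences are constant at -96.
Work back: -486 + 96 = -390;  -1014 + 390 = -624;  -1124 + 624 = -500;  -722 + 500 = -222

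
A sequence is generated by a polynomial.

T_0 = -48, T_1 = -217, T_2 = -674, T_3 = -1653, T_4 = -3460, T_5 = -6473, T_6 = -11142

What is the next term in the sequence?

D1: -169 , -457 , -979 , -1807 , -3013 , -4669
D2: -288 , -522 , -828 , -1206 , -1656
D3: -234 , -306 , -378 , -450
D4: -72 , -72 , -72
Constant fourth difference = -72, so extend:
-450 − 72 = -522;  -1656 − 522 = -2178;  -4669 − 2178 = -6847;  -11142 − 6847 = -17989

-17989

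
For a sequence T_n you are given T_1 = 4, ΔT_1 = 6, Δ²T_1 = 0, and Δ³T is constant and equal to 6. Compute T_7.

160

Build the table forward from the leading diagonal:
D3: 6, 6, 6, 6, 6, 6, 6
D2: 0, 6, 12, 18, 24, 30, 36
D1: 6, 6, 12, 24, 42, 66, 96
T: 4, 10, 16, 28, 52, 94, 160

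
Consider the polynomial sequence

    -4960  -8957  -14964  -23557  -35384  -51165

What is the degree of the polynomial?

D1: -3997, -6007, -8593, -11827, -15781
D2: -2010, -2586, -3234, -3954
D3: -576, -648, -720
D4: -72, -72
The fourth differences are constant, so the polynomial has degree 4.

4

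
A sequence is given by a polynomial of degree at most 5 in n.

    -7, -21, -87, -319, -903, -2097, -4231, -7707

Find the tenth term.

-20653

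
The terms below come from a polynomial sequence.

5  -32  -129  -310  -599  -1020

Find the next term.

-1597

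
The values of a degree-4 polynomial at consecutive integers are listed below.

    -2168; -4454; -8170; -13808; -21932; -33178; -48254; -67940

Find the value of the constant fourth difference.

First differences: -2286, -3716, -5638, -8124, -11246, -15076, -19686
Second differences: -1430, -1922, -2486, -3122, -3830, -4610
Third differences: -492, -564, -636, -708, -780
Fourth differences: -72, -72, -72, -72

-72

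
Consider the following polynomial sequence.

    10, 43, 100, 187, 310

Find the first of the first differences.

D1: 33, 57, 87, 123
D2: 24, 30, 36
D3: 6, 6

33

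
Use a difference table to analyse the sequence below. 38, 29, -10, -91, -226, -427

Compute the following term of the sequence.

-706

Δ: -9, -39, -81, -135, -201
Δ²: -30, -42, -54, -66
Δ³: -12, -12, -12
Third differences constant at -12.
-66 − 12 = -78;  -201 − 78 = -279;  -427 − 279 = -706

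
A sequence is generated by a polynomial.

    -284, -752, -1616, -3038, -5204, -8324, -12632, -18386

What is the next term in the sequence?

-25868

D1: -468 , -864 , -1422 , -2166 , -3120 , -4308 , -5754
D2: -396 , -558 , -744 , -954 , -1188 , -1446
D3: -162 , -186 , -210 , -234 , -258
D4: -24 , -24 , -24 , -24
Fourth differences constant at -24.
-258 − 24 = -282;  -1446 − 282 = -1728;  -5754 − 1728 = -7482;  -18386 − 7482 = -25868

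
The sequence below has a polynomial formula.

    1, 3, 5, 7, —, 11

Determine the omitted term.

9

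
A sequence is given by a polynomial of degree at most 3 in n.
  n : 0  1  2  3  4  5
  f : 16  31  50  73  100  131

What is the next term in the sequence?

15  19  23  27  31
4  4  4  4
The second differences are constant (4).
31 + 4 = 35;  131 + 35 = 166

166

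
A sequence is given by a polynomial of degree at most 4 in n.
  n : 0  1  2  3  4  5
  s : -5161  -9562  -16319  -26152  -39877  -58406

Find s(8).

Δ: -4401 , -6757 , -9833 , -13725 , -18529
Δ²: -2356 , -3076 , -3892 , -4804
Δ³: -720 , -816 , -912
Δ⁴: -96 , -96
The fourth differences are constant (-96).
-912 − 96 = -1008;  -4804 − 1008 = -5812;  -18529 − 5812 = -24341;  -58406 − 24341 = -82747
-1008 − 96 = -1104;  -5812 − 1104 = -6916;  -24341 − 6916 = -31257;  -82747 − 31257 = -114004
-1104 − 96 = -1200;  -6916 − 1200 = -8116;  -31257 − 8116 = -39373;  -114004 − 39373 = -153377

-153377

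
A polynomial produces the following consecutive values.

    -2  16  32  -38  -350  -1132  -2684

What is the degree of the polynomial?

4

Δ: 18, 16, -70, -312, -782, -1552
Δ²: -2, -86, -242, -470, -770
Δ³: -84, -156, -228, -300
Δ⁴: -72, -72, -72
The fourth differences are constant, so the polynomial has degree 4.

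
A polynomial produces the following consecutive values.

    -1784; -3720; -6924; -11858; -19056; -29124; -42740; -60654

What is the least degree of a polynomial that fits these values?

4

D1: -1936, -3204, -4934, -7198, -10068, -13616, -17914
D2: -1268, -1730, -2264, -2870, -3548, -4298
D3: -462, -534, -606, -678, -750
D4: -72, -72, -72, -72
The fourth differences are constant, so the polynomial has degree 4.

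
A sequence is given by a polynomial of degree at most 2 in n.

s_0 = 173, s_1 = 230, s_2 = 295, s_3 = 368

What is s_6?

57, 65, 73
8, 8
Second differences constant at 8.
73 + 8 = 81;  368 + 81 = 449
81 + 8 = 89;  449 + 89 = 538
89 + 8 = 97;  538 + 97 = 635

635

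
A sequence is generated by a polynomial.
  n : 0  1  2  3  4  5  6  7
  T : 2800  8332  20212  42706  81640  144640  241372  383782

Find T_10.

First differences: 5532, 11880, 22494, 38934, 63000, 96732, 142410
Second differences: 6348, 10614, 16440, 24066, 33732, 45678
Third differences: 4266, 5826, 7626, 9666, 11946
Fourth differences: 1560, 1800, 2040, 2280
Fifth differences: 240, 240, 240
Fifth differences constant at 240.
2280 + 240 = 2520;  11946 + 2520 = 14466;  45678 + 14466 = 60144;  142410 + 60144 = 202554;  383782 + 202554 = 586336
2520 + 240 = 2760;  14466 + 2760 = 17226;  60144 + 17226 = 77370;  202554 + 77370 = 279924;  586336 + 279924 = 866260
2760 + 240 = 3000;  17226 + 3000 = 20226;  77370 + 20226 = 97596;  279924 + 97596 = 377520;  866260 + 377520 = 1243780

1243780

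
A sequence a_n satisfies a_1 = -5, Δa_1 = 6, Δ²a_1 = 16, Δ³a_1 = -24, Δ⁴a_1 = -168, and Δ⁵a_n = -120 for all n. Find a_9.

Build the table forward from the leading diagonal:
Fifth differences: -120, -120, -120, -120, -120, -120, -120, -120, -120
Fourth differences: -168, -288, -408, -528, -648, -768, -888, -1008, -1128
Third differences: -24, -192, -480, -888, -1416, -2064, -2832, -3720, -4728
Second differences: 16, -8, -200, -680, -1568, -2984, -5048, -7880, -11600
First differences: 6, 22, 14, -186, -866, -2434, -5418, -10466, -18346
a: -5, 1, 23, 37, -149, -1015, -3449, -8867, -19333

-19333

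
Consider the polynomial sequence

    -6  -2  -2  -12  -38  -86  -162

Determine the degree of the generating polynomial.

3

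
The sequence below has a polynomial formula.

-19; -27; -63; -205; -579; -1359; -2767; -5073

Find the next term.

-8595

First differences: -8, -36, -142, -374, -780, -1408, -2306
Second differences: -28, -106, -232, -406, -628, -898
Third differences: -78, -126, -174, -222, -270
Fourth differences: -48, -48, -48, -48
Constant fourth difference = -48, so extend:
-270 − 48 = -318;  -898 − 318 = -1216;  -2306 − 1216 = -3522;  -5073 − 3522 = -8595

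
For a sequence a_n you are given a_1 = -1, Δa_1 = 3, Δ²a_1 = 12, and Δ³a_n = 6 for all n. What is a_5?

Build the table forward from the leading diagonal:
D3: 6, 6, 6, 6, 6
D2: 12, 18, 24, 30, 36
D1: 3, 15, 33, 57, 87
a: -1, 2, 17, 50, 107

107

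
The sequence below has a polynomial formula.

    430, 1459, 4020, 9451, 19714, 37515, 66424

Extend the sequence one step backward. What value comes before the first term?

99

D1: 1029, 2561, 5431, 10263, 17801, 28909
D2: 1532, 2870, 4832, 7538, 11108
D3: 1338, 1962, 2706, 3570
D4: 624, 744, 864
D5: 120, 120
The fifth differences are constant at 120.
Work back: 624 − 120 = 504;  1338 − 504 = 834;  1532 − 834 = 698;  1029 − 698 = 331;  430 − 331 = 99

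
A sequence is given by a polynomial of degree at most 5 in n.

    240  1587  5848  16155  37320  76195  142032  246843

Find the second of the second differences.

6046

First differences: 1347, 4261, 10307, 21165, 38875, 65837, 104811
Second differences: 2914, 6046, 10858, 17710, 26962, 38974
Third differences: 3132, 4812, 6852, 9252, 12012
Fourth differences: 1680, 2040, 2400, 2760
Fifth differences: 360, 360, 360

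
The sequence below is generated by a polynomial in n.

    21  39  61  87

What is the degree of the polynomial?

Δ: 18, 22, 26
Δ²: 4, 4
The second differences are constant, so the polynomial has degree 2.

2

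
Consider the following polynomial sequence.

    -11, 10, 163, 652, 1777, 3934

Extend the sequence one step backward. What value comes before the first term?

-8

First differences: 21, 153, 489, 1125, 2157
Second differences: 132, 336, 636, 1032
Third differences: 204, 300, 396
Fourth differences: 96, 96
The fourth differences are constant at 96.
Work back: 204 − 96 = 108;  132 − 108 = 24;  21 − 24 = -3;  -11 + 3 = -8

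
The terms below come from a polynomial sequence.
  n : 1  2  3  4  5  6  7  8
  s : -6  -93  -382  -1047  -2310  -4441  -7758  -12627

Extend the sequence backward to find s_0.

5

D1: -87, -289, -665, -1263, -2131, -3317, -4869
D2: -202, -376, -598, -868, -1186, -1552
D3: -174, -222, -270, -318, -366
D4: -48, -48, -48, -48
The fourth differences are constant at -48.
Work back: -174 + 48 = -126;  -202 + 126 = -76;  -87 + 76 = -11;  -6 + 11 = 5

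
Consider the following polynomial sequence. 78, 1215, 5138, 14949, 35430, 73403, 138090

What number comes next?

First differences: 1137  3923  9811  20481  37973  64687
Second differences: 2786  5888  10670  17492  26714
Third differences: 3102  4782  6822  9222
Fourth differences: 1680  2040  2400
Fifth differences: 360  360
Fifth differences constant at 360.
2400 + 360 = 2760;  9222 + 2760 = 11982;  26714 + 11982 = 38696;  64687 + 38696 = 103383;  138090 + 103383 = 241473

241473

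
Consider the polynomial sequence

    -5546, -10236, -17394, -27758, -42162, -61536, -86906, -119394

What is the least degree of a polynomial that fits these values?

-4690, -7158, -10364, -14404, -19374, -25370, -32488
-2468, -3206, -4040, -4970, -5996, -7118
-738, -834, -930, -1026, -1122
-96, -96, -96, -96
The fourth differences are constant, so the polynomial has degree 4.

4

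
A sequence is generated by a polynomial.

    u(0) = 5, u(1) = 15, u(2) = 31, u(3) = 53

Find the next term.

81

10 , 16 , 22
6 , 6
The second differences are constant (6).
22 + 6 = 28;  53 + 28 = 81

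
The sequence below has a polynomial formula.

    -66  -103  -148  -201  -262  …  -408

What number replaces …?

Using the first 5 terms:
D1: -37  -45  -53  -61
D2: -8  -8  -8
Constant second difference = -8.
Extend forward: -61 − 8 = -69;  -262 − 69 = -331

-331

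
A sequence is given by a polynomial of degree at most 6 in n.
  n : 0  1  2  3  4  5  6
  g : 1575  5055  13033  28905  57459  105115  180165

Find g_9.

685719

First differences: 3480, 7978, 15872, 28554, 47656, 75050
Second differences: 4498, 7894, 12682, 19102, 27394
Third differences: 3396, 4788, 6420, 8292
Fourth differences: 1392, 1632, 1872
Fifth differences: 240, 240
Constant fifth difference = 240, so extend:
1872 + 240 = 2112;  8292 + 2112 = 10404;  27394 + 10404 = 37798;  75050 + 37798 = 112848;  180165 + 112848 = 293013
2112 + 240 = 2352;  10404 + 2352 = 12756;  37798 + 12756 = 50554;  112848 + 50554 = 163402;  293013 + 163402 = 456415
2352 + 240 = 2592;  12756 + 2592 = 15348;  50554 + 15348 = 65902;  163402 + 65902 = 229304;  456415 + 229304 = 685719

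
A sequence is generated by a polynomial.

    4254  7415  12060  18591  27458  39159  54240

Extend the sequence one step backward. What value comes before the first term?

2223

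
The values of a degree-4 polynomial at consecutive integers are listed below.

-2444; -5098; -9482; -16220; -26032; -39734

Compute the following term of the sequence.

-58238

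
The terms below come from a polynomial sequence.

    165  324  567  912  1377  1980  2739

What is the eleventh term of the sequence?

7695

First differences: 159, 243, 345, 465, 603, 759
Second differences: 84, 102, 120, 138, 156
Third differences: 18, 18, 18, 18
Constant third difference = 18, so extend:
156 + 18 = 174;  759 + 174 = 933;  2739 + 933 = 3672
174 + 18 = 192;  933 + 192 = 1125;  3672 + 1125 = 4797
192 + 18 = 210;  1125 + 210 = 1335;  4797 + 1335 = 6132
210 + 18 = 228;  1335 + 228 = 1563;  6132 + 1563 = 7695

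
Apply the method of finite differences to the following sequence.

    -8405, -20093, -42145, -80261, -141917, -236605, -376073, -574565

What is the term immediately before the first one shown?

-2917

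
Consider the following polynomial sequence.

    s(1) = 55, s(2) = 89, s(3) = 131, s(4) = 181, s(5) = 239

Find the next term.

305

Δ: 34, 42, 50, 58
Δ²: 8, 8, 8
The second differences are constant (8).
58 + 8 = 66;  239 + 66 = 305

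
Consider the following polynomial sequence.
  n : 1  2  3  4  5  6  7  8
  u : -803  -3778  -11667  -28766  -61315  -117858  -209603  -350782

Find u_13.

-2553347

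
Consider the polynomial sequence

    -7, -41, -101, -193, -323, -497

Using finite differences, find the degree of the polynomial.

3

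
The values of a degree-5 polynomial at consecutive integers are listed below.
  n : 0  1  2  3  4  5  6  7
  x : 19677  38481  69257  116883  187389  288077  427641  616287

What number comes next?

865853

First differences: 18804, 30776, 47626, 70506, 100688, 139564, 188646
Second differences: 11972, 16850, 22880, 30182, 38876, 49082
Third differences: 4878, 6030, 7302, 8694, 10206
Fourth differences: 1152, 1272, 1392, 1512
Fifth differences: 120, 120, 120
Fifth differences constant at 120.
1512 + 120 = 1632;  10206 + 1632 = 11838;  49082 + 11838 = 60920;  188646 + 60920 = 249566;  616287 + 249566 = 865853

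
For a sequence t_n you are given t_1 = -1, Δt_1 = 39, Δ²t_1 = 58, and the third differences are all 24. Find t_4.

Build the table forward from the leading diagonal:
Δ³: 24  24  24  24
Δ²: 58  82  106  130
Δ: 39  97  179  285
t: -1  38  135  314

314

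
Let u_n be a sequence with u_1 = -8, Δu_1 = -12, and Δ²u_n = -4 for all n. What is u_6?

-108

Build the table forward from the leading diagonal:
Second differences: -4  -4  -4  -4  -4  -4
First differences: -12  -16  -20  -24  -28  -32
u: -8  -20  -36  -56  -80  -108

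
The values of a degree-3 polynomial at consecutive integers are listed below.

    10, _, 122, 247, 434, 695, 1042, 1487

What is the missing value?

Using the last 6 terms:
125, 187, 261, 347, 445
62, 74, 86, 98
12, 12, 12
Constant third difference = 12.
Extend backward: 62 − 12 = 50;  125 − 50 = 75;  122 − 75 = 47

47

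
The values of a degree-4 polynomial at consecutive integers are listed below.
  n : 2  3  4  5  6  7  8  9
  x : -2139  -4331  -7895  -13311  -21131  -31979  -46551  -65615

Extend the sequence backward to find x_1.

-911

D1: -2192, -3564, -5416, -7820, -10848, -14572, -19064
D2: -1372, -1852, -2404, -3028, -3724, -4492
D3: -480, -552, -624, -696, -768
D4: -72, -72, -72, -72
The fourth differences are constant at -72.
Work back: -480 + 72 = -408;  -1372 + 408 = -964;  -2192 + 964 = -1228;  -2139 + 1228 = -911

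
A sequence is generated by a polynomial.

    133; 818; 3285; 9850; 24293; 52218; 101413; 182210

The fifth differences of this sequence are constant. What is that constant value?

Δ: 685, 2467, 6565, 14443, 27925, 49195, 80797
Δ²: 1782, 4098, 7878, 13482, 21270, 31602
Δ³: 2316, 3780, 5604, 7788, 10332
Δ⁴: 1464, 1824, 2184, 2544
Δ⁵: 360, 360, 360

360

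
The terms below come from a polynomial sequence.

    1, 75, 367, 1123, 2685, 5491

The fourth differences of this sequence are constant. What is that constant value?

96

Δ: 74, 292, 756, 1562, 2806
Δ²: 218, 464, 806, 1244
Δ³: 246, 342, 438
Δ⁴: 96, 96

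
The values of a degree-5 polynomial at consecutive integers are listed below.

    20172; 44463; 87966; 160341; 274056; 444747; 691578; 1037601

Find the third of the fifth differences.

360

D1: 24291, 43503, 72375, 113715, 170691, 246831, 346023
D2: 19212, 28872, 41340, 56976, 76140, 99192
D3: 9660, 12468, 15636, 19164, 23052
D4: 2808, 3168, 3528, 3888
D5: 360, 360, 360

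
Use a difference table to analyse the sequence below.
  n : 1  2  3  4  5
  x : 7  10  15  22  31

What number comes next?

3 , 5 , 7 , 9
2 , 2 , 2
Constant second difference = 2, so extend:
9 + 2 = 11;  31 + 11 = 42

42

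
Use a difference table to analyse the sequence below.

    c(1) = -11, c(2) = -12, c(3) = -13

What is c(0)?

-10

First differences: -1  -1
The first differences are constant at -1.
Work back: -11 + 1 = -10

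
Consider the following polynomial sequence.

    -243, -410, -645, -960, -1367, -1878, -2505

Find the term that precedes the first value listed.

D1: -167  -235  -315  -407  -511  -627
D2: -68  -80  -92  -104  -116
D3: -12  -12  -12  -12
The third differences are constant at -12.
Work back: -68 + 12 = -56;  -167 + 56 = -111;  -243 + 111 = -132

-132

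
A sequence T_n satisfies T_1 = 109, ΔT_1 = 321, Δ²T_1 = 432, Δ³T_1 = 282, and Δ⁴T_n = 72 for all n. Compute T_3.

1183

Build the table forward from the leading diagonal:
D4: 72  72  72
D3: 282  354  426
D2: 432  714  1068
D1: 321  753  1467
T: 109  430  1183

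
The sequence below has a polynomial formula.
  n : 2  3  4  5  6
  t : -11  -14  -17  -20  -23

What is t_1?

-8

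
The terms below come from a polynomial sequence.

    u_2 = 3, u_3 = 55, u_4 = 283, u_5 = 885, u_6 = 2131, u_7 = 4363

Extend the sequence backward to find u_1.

52  228  602  1246  2232
176  374  644  986
198  270  342
72  72
The fourth differences are constant at 72.
Work back: 198 − 72 = 126;  176 − 126 = 50;  52 − 50 = 2;  3 − 2 = 1

1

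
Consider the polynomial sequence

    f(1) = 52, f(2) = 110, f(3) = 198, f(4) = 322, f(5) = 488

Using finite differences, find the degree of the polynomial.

3

58, 88, 124, 166
30, 36, 42
6, 6
The third differences are constant, so the polynomial has degree 3.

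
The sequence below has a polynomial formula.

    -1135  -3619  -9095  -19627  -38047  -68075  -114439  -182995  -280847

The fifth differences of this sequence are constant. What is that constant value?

-120

Δ: -2484, -5476, -10532, -18420, -30028, -46364, -68556, -97852
Δ²: -2992, -5056, -7888, -11608, -16336, -22192, -29296
Δ³: -2064, -2832, -3720, -4728, -5856, -7104
Δ⁴: -768, -888, -1008, -1128, -1248
Δ⁵: -120, -120, -120, -120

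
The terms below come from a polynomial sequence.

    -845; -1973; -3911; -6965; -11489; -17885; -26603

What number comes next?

-38141

Δ: -1128  -1938  -3054  -4524  -6396  -8718
Δ²: -810  -1116  -1470  -1872  -2322
Δ³: -306  -354  -402  -450
Δ⁴: -48  -48  -48
The fourth differences are constant (-48).
-450 − 48 = -498;  -2322 − 498 = -2820;  -8718 − 2820 = -11538;  -26603 − 11538 = -38141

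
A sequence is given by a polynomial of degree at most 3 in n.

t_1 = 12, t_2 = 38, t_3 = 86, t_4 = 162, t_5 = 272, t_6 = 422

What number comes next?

618

26, 48, 76, 110, 150
22, 28, 34, 40
6, 6, 6
Constant third difference = 6, so extend:
40 + 6 = 46;  150 + 46 = 196;  422 + 196 = 618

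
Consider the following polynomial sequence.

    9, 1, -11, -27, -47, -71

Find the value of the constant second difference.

-4

First differences: -8, -12, -16, -20, -24
Second differences: -4, -4, -4, -4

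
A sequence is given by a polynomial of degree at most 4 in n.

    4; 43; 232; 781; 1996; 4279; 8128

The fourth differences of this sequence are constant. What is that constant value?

96

D1: 39, 189, 549, 1215, 2283, 3849
D2: 150, 360, 666, 1068, 1566
D3: 210, 306, 402, 498
D4: 96, 96, 96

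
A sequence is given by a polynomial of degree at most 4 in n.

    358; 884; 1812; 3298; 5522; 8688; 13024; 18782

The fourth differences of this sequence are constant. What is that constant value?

24

Δ: 526, 928, 1486, 2224, 3166, 4336, 5758
Δ²: 402, 558, 738, 942, 1170, 1422
Δ³: 156, 180, 204, 228, 252
Δ⁴: 24, 24, 24, 24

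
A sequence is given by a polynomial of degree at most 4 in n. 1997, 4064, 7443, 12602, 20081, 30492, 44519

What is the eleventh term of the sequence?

152987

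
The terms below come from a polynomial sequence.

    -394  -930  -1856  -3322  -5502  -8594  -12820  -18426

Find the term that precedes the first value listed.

-536, -926, -1466, -2180, -3092, -4226, -5606
-390, -540, -714, -912, -1134, -1380
-150, -174, -198, -222, -246
-24, -24, -24, -24
The fourth differences are constant at -24.
Work back: -150 + 24 = -126;  -390 + 126 = -264;  -536 + 264 = -272;  -394 + 272 = -122

-122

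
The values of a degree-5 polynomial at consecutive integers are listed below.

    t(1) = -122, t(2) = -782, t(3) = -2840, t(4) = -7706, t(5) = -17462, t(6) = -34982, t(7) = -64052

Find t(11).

-410192

Δ: -660  -2058  -4866  -9756  -17520  -29070
Δ²: -1398  -2808  -4890  -7764  -11550
Δ³: -1410  -2082  -2874  -3786
Δ⁴: -672  -792  -912
Δ⁵: -120  -120
Fifth differences constant at -120.
-912 − 120 = -1032;  -3786 − 1032 = -4818;  -11550 − 4818 = -16368;  -29070 − 16368 = -45438;  -64052 − 45438 = -109490
-1032 − 120 = -1152;  -4818 − 1152 = -5970;  -16368 − 5970 = -22338;  -45438 − 22338 = -67776;  -109490 − 67776 = -177266
-1152 − 120 = -1272;  -5970 − 1272 = -7242;  -22338 − 7242 = -29580;  -67776 − 29580 = -97356;  -177266 − 97356 = -274622
-1272 − 120 = -1392;  -7242 − 1392 = -8634;  -29580 − 8634 = -38214;  -97356 − 38214 = -135570;  -274622 − 135570 = -410192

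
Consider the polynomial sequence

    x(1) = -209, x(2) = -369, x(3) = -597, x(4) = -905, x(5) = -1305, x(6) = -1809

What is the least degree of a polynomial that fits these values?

3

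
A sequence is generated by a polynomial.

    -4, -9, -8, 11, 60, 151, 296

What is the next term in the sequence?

D1: -5  1  19  49  91  145
D2: 6  18  30  42  54
D3: 12  12  12  12
Constant third difference = 12, so extend:
54 + 12 = 66;  145 + 66 = 211;  296 + 211 = 507

507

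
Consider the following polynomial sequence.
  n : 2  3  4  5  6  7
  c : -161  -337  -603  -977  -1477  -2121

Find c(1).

-57

Δ: -176  -266  -374  -500  -644
Δ²: -90  -108  -126  -144
Δ³: -18  -18  -18
The third differences are constant at -18.
Work back: -90 + 18 = -72;  -176 + 72 = -104;  -161 + 104 = -57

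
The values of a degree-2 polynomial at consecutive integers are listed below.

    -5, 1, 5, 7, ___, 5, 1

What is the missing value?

7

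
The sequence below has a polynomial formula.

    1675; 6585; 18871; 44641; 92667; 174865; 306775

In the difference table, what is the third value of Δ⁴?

Δ: 4910, 12286, 25770, 48026, 82198, 131910
Δ²: 7376, 13484, 22256, 34172, 49712
Δ³: 6108, 8772, 11916, 15540
Δ⁴: 2664, 3144, 3624
Δ⁵: 480, 480

3624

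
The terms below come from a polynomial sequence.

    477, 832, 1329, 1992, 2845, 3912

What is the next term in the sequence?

Δ: 355, 497, 663, 853, 1067
Δ²: 142, 166, 190, 214
Δ³: 24, 24, 24
The third differences are constant (24).
214 + 24 = 238;  1067 + 238 = 1305;  3912 + 1305 = 5217

5217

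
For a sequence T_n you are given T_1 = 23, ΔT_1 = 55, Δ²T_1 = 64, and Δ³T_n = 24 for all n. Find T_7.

1793

Build the table forward from the leading diagonal:
Third differences: 24, 24, 24, 24, 24, 24, 24
Second differences: 64, 88, 112, 136, 160, 184, 208
First differences: 55, 119, 207, 319, 455, 615, 799
T: 23, 78, 197, 404, 723, 1178, 1793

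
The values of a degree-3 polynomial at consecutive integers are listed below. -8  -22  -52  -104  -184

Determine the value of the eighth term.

-652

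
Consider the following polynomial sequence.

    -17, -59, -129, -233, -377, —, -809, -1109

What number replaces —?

-567

Using the first 5 terms:
-42  -70  -104  -144
-28  -34  -40
-6  -6
Constant third difference = -6.
Extend forward: -40 − 6 = -46;  -144 − 46 = -190;  -377 − 190 = -567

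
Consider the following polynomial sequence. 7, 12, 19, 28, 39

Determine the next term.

52

First differences: 5 , 7 , 9 , 11
Second differences: 2 , 2 , 2
Constant second difference = 2, so extend:
11 + 2 = 13;  39 + 13 = 52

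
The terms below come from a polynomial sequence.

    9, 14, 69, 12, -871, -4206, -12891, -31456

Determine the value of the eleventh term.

-223771

D1: 5  55  -57  -883  -3335  -8685  -18565
D2: 50  -112  -826  -2452  -5350  -9880
D3: -162  -714  -1626  -2898  -4530
D4: -552  -912  -1272  -1632
D5: -360  -360  -360
Fifth differences constant at -360.
-1632 − 360 = -1992;  -4530 − 1992 = -6522;  -9880 − 6522 = -16402;  -18565 − 16402 = -34967;  -31456 − 34967 = -66423
-1992 − 360 = -2352;  -6522 − 2352 = -8874;  -16402 − 8874 = -25276;  -34967 − 25276 = -60243;  -66423 − 60243 = -126666
-2352 − 360 = -2712;  -8874 − 2712 = -11586;  -25276 − 11586 = -36862;  -60243 − 36862 = -97105;  -126666 − 97105 = -223771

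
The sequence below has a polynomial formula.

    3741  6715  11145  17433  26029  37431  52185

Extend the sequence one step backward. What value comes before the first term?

1869

Δ: 2974  4430  6288  8596  11402  14754
Δ²: 1456  1858  2308  2806  3352
Δ³: 402  450  498  546
Δ⁴: 48  48  48
The fourth differences are constant at 48.
Work back: 402 − 48 = 354;  1456 − 354 = 1102;  2974 − 1102 = 1872;  3741 − 1872 = 1869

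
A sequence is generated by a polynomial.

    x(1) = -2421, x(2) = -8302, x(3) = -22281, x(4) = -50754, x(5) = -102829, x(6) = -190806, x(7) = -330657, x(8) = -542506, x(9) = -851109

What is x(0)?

-474

Δ: -5881  -13979  -28473  -52075  -87977  -139851  -211849  -308603
Δ²: -8098  -14494  -23602  -35902  -51874  -71998  -96754
Δ³: -6396  -9108  -12300  -15972  -20124  -24756
Δ⁴: -2712  -3192  -3672  -4152  -4632
Δ⁵: -480  -480  -480  -480
The fifth differences are constant at -480.
Work back: -2712 + 480 = -2232;  -6396 + 2232 = -4164;  -8098 + 4164 = -3934;  -5881 + 3934 = -1947;  -2421 + 1947 = -474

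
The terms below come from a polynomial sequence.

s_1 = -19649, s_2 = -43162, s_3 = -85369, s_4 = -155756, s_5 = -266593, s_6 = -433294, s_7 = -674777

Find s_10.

-2097218

Δ: -23513 , -42207 , -70387 , -110837 , -166701 , -241483
Δ²: -18694 , -28180 , -40450 , -55864 , -74782
Δ³: -9486 , -12270 , -15414 , -18918
Δ⁴: -2784 , -3144 , -3504
Δ⁵: -360 , -360
Constant fifth difference = -360, so extend:
-3504 − 360 = -3864;  -18918 − 3864 = -22782;  -74782 − 22782 = -97564;  -241483 − 97564 = -339047;  -674777 − 339047 = -1013824
-3864 − 360 = -4224;  -22782 − 4224 = -27006;  -97564 − 27006 = -124570;  -339047 − 124570 = -463617;  -1013824 − 463617 = -1477441
-4224 − 360 = -4584;  -27006 − 4584 = -31590;  -124570 − 31590 = -156160;  -463617 − 156160 = -619777;  -1477441 − 619777 = -2097218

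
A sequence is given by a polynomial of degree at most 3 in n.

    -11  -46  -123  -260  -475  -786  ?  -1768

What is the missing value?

Using the first 6 terms:
-35  -77  -137  -215  -311
-42  -60  -78  -96
-18  -18  -18
Constant third difference = -18.
Extend forward: -96 − 18 = -114;  -311 − 114 = -425;  -786 − 425 = -1211

-1211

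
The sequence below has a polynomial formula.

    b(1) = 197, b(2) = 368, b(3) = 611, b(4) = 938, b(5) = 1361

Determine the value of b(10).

5336

171, 243, 327, 423
72, 84, 96
12, 12
Constant third difference = 12, so extend:
96 + 12 = 108;  423 + 108 = 531;  1361 + 531 = 1892
108 + 12 = 120;  531 + 120 = 651;  1892 + 651 = 2543
120 + 12 = 132;  651 + 132 = 783;  2543 + 783 = 3326
132 + 12 = 144;  783 + 144 = 927;  3326 + 927 = 4253
144 + 12 = 156;  927 + 156 = 1083;  4253 + 1083 = 5336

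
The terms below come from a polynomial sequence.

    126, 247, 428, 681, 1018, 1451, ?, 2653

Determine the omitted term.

1992

Using the first 6 terms:
First differences: 121  181  253  337  433
Second differences: 60  72  84  96
Third differences: 12  12  12
Constant third difference = 12.
Extend forward: 96 + 12 = 108;  433 + 108 = 541;  1451 + 541 = 1992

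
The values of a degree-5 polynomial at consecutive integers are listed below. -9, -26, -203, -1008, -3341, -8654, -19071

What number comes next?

D1: -17, -177, -805, -2333, -5313, -10417
D2: -160, -628, -1528, -2980, -5104
D3: -468, -900, -1452, -2124
D4: -432, -552, -672
D5: -120, -120
Constant fifth difference = -120, so extend:
-672 − 120 = -792;  -2124 − 792 = -2916;  -5104 − 2916 = -8020;  -10417 − 8020 = -18437;  -19071 − 18437 = -37508

-37508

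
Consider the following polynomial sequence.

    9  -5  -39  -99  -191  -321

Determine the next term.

-495

-14, -34, -60, -92, -130
-20, -26, -32, -38
-6, -6, -6
The third differences are constant (-6).
-38 − 6 = -44;  -130 − 44 = -174;  -321 − 174 = -495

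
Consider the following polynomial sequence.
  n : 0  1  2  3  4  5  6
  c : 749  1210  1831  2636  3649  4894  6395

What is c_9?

12674

461, 621, 805, 1013, 1245, 1501
160, 184, 208, 232, 256
24, 24, 24, 24
Third differences constant at 24.
256 + 24 = 280;  1501 + 280 = 1781;  6395 + 1781 = 8176
280 + 24 = 304;  1781 + 304 = 2085;  8176 + 2085 = 10261
304 + 24 = 328;  2085 + 328 = 2413;  10261 + 2413 = 12674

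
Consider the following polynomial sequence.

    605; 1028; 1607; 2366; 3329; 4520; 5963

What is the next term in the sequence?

7682

D1: 423, 579, 759, 963, 1191, 1443
D2: 156, 180, 204, 228, 252
D3: 24, 24, 24, 24
The third differences are constant (24).
252 + 24 = 276;  1443 + 276 = 1719;  5963 + 1719 = 7682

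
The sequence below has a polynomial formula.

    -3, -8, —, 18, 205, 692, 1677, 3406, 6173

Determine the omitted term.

Using the last 6 terms:
Δ: 187  487  985  1729  2767
Δ²: 300  498  744  1038
Δ³: 198  246  294
Δ⁴: 48  48
Constant fourth difference = 48.
Extend backward: 198 − 48 = 150;  300 − 150 = 150;  187 − 150 = 37;  18 − 37 = -19

-19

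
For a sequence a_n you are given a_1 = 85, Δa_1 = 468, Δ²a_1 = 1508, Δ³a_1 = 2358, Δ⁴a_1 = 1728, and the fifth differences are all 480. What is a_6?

Build the table forward from the leading diagonal:
Δ⁵: 480  480  480  480  480  480
Δ⁴: 1728  2208  2688  3168  3648  4128
Δ³: 2358  4086  6294  8982  12150  15798
Δ²: 1508  3866  7952  14246  23228  35378
Δ: 468  1976  5842  13794  28040  51268
a: 85  553  2529  8371  22165  50205

50205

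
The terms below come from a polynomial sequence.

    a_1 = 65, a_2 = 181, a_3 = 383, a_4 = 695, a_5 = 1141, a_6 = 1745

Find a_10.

First differences: 116, 202, 312, 446, 604
Second differences: 86, 110, 134, 158
Third differences: 24, 24, 24
Third differences constant at 24.
158 + 24 = 182;  604 + 182 = 786;  1745 + 786 = 2531
182 + 24 = 206;  786 + 206 = 992;  2531 + 992 = 3523
206 + 24 = 230;  992 + 230 = 1222;  3523 + 1222 = 4745
230 + 24 = 254;  1222 + 254 = 1476;  4745 + 1476 = 6221

6221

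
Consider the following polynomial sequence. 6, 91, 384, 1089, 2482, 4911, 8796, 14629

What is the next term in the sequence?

D1: 85, 293, 705, 1393, 2429, 3885, 5833
D2: 208, 412, 688, 1036, 1456, 1948
D3: 204, 276, 348, 420, 492
D4: 72, 72, 72, 72
Constant fourth difference = 72, so extend:
492 + 72 = 564;  1948 + 564 = 2512;  5833 + 2512 = 8345;  14629 + 8345 = 22974

22974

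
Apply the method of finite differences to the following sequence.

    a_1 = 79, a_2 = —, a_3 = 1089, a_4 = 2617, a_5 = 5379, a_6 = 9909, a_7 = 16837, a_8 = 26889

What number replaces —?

Using the last 6 terms:
First differences: 1528  2762  4530  6928  10052
Second differences: 1234  1768  2398  3124
Third differences: 534  630  726
Fourth differences: 96  96
Constant fourth difference = 96.
Extend backward: 534 − 96 = 438;  1234 − 438 = 796;  1528 − 796 = 732;  1089 − 732 = 357

357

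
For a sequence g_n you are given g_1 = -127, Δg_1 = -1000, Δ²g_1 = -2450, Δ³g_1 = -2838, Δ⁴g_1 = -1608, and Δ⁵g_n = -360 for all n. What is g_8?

-221747

Build the table forward from the leading diagonal:
D5: -360, -360, -360, -360, -360, -360, -360, -360
D4: -1608, -1968, -2328, -2688, -3048, -3408, -3768, -4128
D3: -2838, -4446, -6414, -8742, -11430, -14478, -17886, -21654
D2: -2450, -5288, -9734, -16148, -24890, -36320, -50798, -68684
D1: -1000, -3450, -8738, -18472, -34620, -59510, -95830, -146628
g: -127, -1127, -4577, -13315, -31787, -66407, -125917, -221747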